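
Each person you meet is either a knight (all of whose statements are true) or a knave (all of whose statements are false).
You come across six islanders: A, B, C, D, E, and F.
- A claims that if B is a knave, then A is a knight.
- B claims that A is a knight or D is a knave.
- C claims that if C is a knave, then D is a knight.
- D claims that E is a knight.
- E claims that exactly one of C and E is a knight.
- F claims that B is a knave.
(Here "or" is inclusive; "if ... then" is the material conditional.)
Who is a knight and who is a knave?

Knights: A and B. Knaves: C, D, E, and F.

A is a knight; "if B is a knave, then A is a knight" is True, as required.
Since B is a knight, "A is a knight or D is a knave" needs to be True, which holds.
C is a knave, and the claim "if C is a knave, then D is a knight" is indeed False.
D (knave): "E is a knight" — False. ✓
E (knave): "exactly one of C and E is a knight" — False. ✓
F (knave): "B is a knave" — False. ✓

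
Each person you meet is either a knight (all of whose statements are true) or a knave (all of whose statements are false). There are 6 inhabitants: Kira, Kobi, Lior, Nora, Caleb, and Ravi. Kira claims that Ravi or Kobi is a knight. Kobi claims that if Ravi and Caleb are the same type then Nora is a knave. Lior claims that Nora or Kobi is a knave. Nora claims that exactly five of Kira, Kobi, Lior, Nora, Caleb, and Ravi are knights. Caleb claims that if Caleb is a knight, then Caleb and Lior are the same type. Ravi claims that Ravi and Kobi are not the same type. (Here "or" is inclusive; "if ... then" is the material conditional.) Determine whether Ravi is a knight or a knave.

Ravi is a knight.

Consistent assignments: {Kira=knight, Kobi=knave, Lior=knight, Nora=knight, Caleb=knight, Ravi=knight}
In every consistent assignment, Ravi is a knight.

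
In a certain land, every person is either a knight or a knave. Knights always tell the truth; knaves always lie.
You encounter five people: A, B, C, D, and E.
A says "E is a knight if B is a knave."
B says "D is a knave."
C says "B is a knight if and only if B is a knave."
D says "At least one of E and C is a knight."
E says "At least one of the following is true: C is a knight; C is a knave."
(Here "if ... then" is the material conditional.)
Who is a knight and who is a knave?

A is a knight, B is a knave, C is a knave, D is a knight, and E is a knight.

Suppose A is a knave. Then A's statement "E is a knight if B is a knave" would have to be false. Checking the 16 ways to assign the others, none is consistent with every speaker.
(For instance, with B=knave, C=knave, D=knight, E=knight, A's claim "E is a knight if B is a knave" comes out true where it would need to be false.)
So A must be a knight, making "E is a knight if B is a knave" true. Taking A=knight, B=knave, C=knave, D=knight, E=knight, each remaining statement checks out:
  B (knave): "D is a knave" — false. ✓
  C (knave): "B is a knight if and only if B is a knave" — false. ✓
  D (knight): "at least one of E and C is a knight" — true. ✓
  E (knight): "at least one of the following is true: C is a knight; C is a knave" — true. ✓
This is the unique consistent assignment.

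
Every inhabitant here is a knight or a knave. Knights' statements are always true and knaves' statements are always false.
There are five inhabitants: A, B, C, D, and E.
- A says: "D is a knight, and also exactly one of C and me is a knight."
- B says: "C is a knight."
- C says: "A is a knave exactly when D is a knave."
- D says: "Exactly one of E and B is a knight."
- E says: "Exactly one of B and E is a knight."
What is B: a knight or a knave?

B is a knave.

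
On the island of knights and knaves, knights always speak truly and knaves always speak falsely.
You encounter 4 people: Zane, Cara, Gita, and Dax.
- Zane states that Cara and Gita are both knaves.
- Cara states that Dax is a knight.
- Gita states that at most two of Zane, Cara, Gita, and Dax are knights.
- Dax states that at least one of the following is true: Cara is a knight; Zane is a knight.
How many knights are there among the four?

1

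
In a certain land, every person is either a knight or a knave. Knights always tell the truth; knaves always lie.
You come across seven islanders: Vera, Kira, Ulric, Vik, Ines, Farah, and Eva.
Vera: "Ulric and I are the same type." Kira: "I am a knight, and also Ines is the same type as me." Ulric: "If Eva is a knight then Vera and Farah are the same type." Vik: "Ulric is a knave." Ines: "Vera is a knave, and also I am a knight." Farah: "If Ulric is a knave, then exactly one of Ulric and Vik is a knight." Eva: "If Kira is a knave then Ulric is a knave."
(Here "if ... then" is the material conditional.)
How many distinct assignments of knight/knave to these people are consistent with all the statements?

Consistent assignments:
  Vera=knight, Kira=knave, Ulric=knight, Vik=knave, Ines=knave, Farah=knight, Eva=knave
  Vera=knave, Kira=knave, Ulric=knight, Vik=knave, Ines=knight, Farah=knight, Eva=knave
  Vera=knave, Kira=knave, Ulric=knight, Vik=knave, Ines=knave, Farah=knight, Eva=knave

3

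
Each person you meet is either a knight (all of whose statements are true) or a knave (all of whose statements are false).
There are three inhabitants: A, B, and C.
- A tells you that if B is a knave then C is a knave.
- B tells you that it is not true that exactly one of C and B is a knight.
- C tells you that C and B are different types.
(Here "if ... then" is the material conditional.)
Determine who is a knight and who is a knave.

A is a knave, and the claim "if B is a knave then C is a knave" is indeed False.
As a knave, B's statement "it is not true that exactly one of C and B is a knight" should be False; it is.
C is a knight; "C and B are different types" is True, as required.

A is a knave, B is a knave, and C is a knight.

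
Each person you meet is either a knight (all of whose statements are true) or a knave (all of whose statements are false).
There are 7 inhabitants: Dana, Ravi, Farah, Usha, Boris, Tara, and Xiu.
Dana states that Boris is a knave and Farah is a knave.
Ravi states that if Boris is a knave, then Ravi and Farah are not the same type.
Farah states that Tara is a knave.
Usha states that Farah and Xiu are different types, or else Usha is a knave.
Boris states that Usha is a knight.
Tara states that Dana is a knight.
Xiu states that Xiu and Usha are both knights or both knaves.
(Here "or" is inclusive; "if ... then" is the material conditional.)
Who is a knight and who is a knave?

Since Dana is a knave, "Boris is a knave and Farah is a knave" needs to be False, which holds.
Ravi is a knight; "if Boris is a knave, then Ravi and Farah are not the same type" is true, as required.
Farah is a knight, so "Tara is a knave" must be true — and it is.
As a knight, Usha's statement "Farah and Xiu are different types, or else Usha is a knave" should be true; it is.
Boris (knight): "Usha is a knight" — true. ✓
Since Tara is a knave, "Dana is a knight" needs to be False, which holds.
As a knave, Xiu's statement "Xiu and Usha are both knights or both knaves" should be False; it is.

Knights: Ravi, Farah, Usha, and Boris. Knaves: Dana, Tara, and Xiu.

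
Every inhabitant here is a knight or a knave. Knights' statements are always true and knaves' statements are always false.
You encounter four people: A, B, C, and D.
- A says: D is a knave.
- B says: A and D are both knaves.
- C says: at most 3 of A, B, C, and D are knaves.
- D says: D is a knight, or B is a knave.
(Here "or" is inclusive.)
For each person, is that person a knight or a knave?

A is a knave, B is a knave, C is a knight, and D is a knight.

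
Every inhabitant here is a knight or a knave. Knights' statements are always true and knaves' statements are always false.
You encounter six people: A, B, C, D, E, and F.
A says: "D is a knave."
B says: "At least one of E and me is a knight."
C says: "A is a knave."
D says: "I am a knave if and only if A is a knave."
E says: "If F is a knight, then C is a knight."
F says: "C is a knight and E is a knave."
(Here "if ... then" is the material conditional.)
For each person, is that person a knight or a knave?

A is a knight, B is a knight, C is a knave, D is a knave, E is a knight, and F is a knave.

As a knight, A's statement "D is a knave" should be true; it is.
B is a knight; "at least one of E and me is a knight" is true, as required.
C (knave): "A is a knave" — false. ✓
D is a knave; "I am a knave if and only if A is a knave" is false, as required.
E is a knight, and the claim "if F is a knight, then C is a knight" is indeed true.
F (knave): "C is a knight and E is a knave" — false. ✓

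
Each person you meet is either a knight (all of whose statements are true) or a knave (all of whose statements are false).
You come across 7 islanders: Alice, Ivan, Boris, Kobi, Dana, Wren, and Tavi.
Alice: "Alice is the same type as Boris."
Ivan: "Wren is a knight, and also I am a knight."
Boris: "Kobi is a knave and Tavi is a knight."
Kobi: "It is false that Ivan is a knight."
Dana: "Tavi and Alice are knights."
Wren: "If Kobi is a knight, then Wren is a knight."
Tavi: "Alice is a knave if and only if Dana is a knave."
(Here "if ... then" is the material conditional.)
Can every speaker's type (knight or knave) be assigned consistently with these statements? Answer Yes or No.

Yes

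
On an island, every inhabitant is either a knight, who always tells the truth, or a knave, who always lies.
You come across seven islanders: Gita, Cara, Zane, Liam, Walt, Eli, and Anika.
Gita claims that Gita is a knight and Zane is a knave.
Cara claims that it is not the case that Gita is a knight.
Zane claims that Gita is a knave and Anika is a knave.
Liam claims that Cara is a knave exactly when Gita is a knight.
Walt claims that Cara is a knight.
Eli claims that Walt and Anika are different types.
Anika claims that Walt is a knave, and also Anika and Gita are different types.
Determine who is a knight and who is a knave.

Gita is a knave, Cara is a knight, Zane is a knight, Liam is a knight, Walt is a knight, Eli is a knight, and Anika is a knave.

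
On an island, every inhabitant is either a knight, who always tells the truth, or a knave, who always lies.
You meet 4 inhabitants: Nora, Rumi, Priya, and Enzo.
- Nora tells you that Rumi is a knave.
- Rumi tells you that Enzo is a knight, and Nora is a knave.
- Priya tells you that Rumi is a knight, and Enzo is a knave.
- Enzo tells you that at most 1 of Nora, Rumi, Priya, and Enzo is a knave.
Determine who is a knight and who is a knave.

Knights: Nora. Knaves: Rumi, Priya, and Enzo.

Suppose Nora is a knave. Then Nora's statement "Rumi is a knave" would have to be false. Checking the 8 ways to assign the others, none is consistent with every speaker.
(For instance, with Rumi=knave, Priya=knave, Enzo=knave, Nora's claim "Rumi is a knave" comes out true where it would need to be false.)
So Nora must be a knight, making "Rumi is a knave" true. Taking Nora=knight, Rumi=knave, Priya=knave, Enzo=knave, each remaining statement checks out:
  Rumi (knave): "Enzo is a knight, and Nora is a knave" — false. ✓
  Priya (knave): "Rumi is a knight, and Enzo is a knave" — false. ✓
  Enzo (knave): "at most 1 of Nora, Rumi, Priya, and Enzo is a knave" — false. ✓
This is the unique consistent assignment.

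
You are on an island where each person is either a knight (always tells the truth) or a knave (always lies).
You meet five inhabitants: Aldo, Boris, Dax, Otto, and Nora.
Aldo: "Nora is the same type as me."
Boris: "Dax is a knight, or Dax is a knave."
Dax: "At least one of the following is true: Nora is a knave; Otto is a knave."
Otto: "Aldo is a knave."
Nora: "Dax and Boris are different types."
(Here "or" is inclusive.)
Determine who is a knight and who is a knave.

Aldo is a knave, Boris is a knight, Dax is a knave, Otto is a knight, and Nora is a knight.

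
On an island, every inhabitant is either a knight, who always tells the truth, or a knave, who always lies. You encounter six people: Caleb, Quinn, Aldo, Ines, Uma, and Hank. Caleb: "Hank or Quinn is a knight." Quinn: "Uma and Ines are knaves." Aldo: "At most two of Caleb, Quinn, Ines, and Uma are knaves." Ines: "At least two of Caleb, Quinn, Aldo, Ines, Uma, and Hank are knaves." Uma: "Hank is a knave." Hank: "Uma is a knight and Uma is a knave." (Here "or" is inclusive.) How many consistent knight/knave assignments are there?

1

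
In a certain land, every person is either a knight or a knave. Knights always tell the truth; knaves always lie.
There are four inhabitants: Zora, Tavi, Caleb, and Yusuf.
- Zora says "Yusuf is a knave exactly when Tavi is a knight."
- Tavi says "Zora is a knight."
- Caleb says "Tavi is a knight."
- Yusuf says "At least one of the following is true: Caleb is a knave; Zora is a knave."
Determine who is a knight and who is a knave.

Knights: Zora, Tavi, and Caleb. Knaves: Yusuf.

Suppose Zora is a knave. Then Zora's statement "Yusuf is a knave exactly when Tavi is a knight" would have to be false. Checking the 8 ways to assign the others, none is consistent with every speaker.
(For instance, with Tavi=knight, Caleb=knight, Yusuf=knave, Zora's claim "Yusuf is a knave exactly when Tavi is a knight" comes out true where it would need to be false.)
So Zora must be a knight, making "Yusuf is a knave exactly when Tavi is a knight" true. Taking Zora=knight, Tavi=knight, Caleb=knight, Yusuf=knave, each remaining statement checks out:
  Tavi (knight): "Zora is a knight" — true. ✓
  Caleb (knight): "Tavi is a knight" — true. ✓
  Yusuf (knave): "at least one of the following is true: Caleb is a knave; Zora is a knave" — false. ✓
This is the unique consistent assignment.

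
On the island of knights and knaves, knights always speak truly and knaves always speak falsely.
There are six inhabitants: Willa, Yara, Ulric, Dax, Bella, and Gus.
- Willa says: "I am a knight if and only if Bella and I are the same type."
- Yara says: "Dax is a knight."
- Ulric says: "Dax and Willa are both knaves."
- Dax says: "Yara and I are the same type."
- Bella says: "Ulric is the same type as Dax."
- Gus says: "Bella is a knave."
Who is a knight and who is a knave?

Knights: Yara, Dax, and Gus. Knaves: Willa, Ulric, and Bella.

Willa (knave): "I am a knight if and only if Bella and I are the same type" — False. ✓
Yara (knight): "Dax is a knight" — true. ✓
Ulric is a knave, so "Dax and Willa are both knaves" must be False — and it is.
As a knight, Dax's statement "Yara and I are the same type" should be true; it is.
Bella (knave): "Ulric is the same type as Dax" — False. ✓
Gus is a knight, so "Bella is a knave" must be true — and it is.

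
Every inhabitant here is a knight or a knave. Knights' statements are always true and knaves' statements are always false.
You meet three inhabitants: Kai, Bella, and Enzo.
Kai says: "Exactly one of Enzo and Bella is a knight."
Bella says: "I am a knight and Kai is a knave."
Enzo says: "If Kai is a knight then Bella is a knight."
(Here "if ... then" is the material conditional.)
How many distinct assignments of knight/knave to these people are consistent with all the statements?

Consistent assignments:
  Kai=knave, Bella=knight, Enzo=knight

1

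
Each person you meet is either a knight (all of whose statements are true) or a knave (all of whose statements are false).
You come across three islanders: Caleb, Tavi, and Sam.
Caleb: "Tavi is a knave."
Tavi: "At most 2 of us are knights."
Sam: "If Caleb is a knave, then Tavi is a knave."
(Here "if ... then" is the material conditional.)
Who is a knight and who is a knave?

Suppose Caleb is a knight. Then Caleb's statement "Tavi is a knave" would have to be true. Checking the 4 ways to assign the others, none is consistent with every speaker.
(For instance, with Tavi=knight, Sam=knave, Caleb's claim "Tavi is a knave" comes out false where it would need to be true.)
So Caleb must be a knave, making "Tavi is a knave" false. Taking Caleb=knave, Tavi=knight, Sam=knave, each remaining statement checks out:
  Tavi (knight): "at most 2 of us are knights" — true. ✓
  Sam (knave): "if Caleb is a knave, then Tavi is a knave" — false. ✓
This is the unique consistent assignment.

Caleb is a knave, Tavi is a knight, and Sam is a knave.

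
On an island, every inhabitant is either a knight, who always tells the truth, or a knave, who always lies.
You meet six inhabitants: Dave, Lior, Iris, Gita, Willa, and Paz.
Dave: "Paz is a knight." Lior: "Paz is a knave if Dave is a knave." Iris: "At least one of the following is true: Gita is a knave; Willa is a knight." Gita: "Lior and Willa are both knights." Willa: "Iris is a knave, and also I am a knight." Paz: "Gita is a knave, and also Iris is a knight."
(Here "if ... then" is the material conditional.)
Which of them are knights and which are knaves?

Dave is a knight, Lior is a knight, Iris is a knight, Gita is a knave, Willa is a knave, and Paz is a knight.

Dave (knight): "Paz is a knight" — True. ✓
As a knight, Lior's statement "Paz is a knave if Dave is a knave" should be True; it is.
Iris (knight): "at least one of the following is true: Gita is a knave; Willa is a knight" — True. ✓
Since Gita is a knave, "Lior and Willa are both knights" needs to be False, which holds.
As a knave, Willa's statement "Iris is a knave, and also I am a knight" should be False; it is.
Paz is a knight, and the claim "Gita is a knave, and also Iris is a knight" is indeed True.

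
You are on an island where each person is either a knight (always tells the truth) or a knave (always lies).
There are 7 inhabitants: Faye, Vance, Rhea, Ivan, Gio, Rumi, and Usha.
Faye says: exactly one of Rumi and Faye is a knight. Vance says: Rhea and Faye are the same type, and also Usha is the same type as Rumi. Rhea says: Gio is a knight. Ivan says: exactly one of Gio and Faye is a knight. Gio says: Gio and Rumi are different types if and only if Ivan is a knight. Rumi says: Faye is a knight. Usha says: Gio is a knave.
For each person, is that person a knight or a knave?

Knights: Rhea, Ivan, and Gio. Knaves: Faye, Vance, Rumi, and Usha.

Faye is a knave, and the claim "exactly one of Rumi and Faye is a knight" is indeed False.
Vance is a knave; "Rhea and Faye are the same type, and also Usha is the same type as Rumi" is False, as required.
Rhea (knight): "Gio is a knight" — true. ✓
Ivan is a knight, so "exactly one of Gio and Faye is a knight" must be true — and it is.
Gio is a knight; "Gio and Rumi are different types if and only if Ivan is a knight" is true, as required.
As a knave, Rumi's statement "Faye is a knight" should be False; it is.
Usha is a knave, so "Gio is a knave" must be False — and it is.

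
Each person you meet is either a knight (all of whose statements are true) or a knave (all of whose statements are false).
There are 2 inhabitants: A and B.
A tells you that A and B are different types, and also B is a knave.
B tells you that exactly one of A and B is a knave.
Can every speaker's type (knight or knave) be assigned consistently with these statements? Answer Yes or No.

Yes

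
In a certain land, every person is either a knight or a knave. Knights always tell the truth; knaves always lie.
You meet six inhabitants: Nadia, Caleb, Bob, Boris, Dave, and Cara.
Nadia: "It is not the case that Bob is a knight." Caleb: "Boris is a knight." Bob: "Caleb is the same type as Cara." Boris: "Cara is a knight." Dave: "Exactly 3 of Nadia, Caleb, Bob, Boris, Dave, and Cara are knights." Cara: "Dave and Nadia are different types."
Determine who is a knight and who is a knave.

Since Nadia is a knave, "it is not the case that Bob is a knight" needs to be false, which holds.
As a knave, Caleb's statement "Boris is a knight" should be false; it is.
Bob is a knight, so "Caleb is the same type as Cara" must be True — and it is.
As a knave, Boris's statement "Cara is a knight" should be false; it is.
As a knave, Dave's statement "exactly 3 of Nadia, Caleb, Bob, Boris, Dave, and Cara are knights" should be false; it is.
Cara is a knave, and the claim "Dave and Nadia are different types" is indeed false.

Nadia is a knave, Caleb is a knave, Bob is a knight, Boris is a knave, Dave is a knave, and Cara is a knave.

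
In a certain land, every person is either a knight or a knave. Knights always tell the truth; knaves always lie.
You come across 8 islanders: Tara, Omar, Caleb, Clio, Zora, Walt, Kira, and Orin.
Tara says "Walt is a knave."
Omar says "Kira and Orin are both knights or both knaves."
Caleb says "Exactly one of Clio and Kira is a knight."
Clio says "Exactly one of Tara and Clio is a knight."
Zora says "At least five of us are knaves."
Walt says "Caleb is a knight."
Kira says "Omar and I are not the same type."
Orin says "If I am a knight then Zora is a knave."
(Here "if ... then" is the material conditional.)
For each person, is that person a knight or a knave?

Tara is a knave, Omar is a knave, Caleb is a knight, Clio is a knight, Zora is a knave, Walt is a knight, Kira is a knave, and Orin is a knight.

Tara is a knave; "Walt is a knave" is False, as required.
Since Omar is a knave, "Kira and Orin are both knights or both knaves" needs to be False, which holds.
Caleb (knight): "exactly one of Clio and Kira is a knight" — true. ✓
Clio is a knight, so "exactly one of Tara and Clio is a knight" must be true — and it is.
Since Zora is a knave, "at least five of us are knaves" needs to be False, which holds.
Since Walt is a knight, "Caleb is a knight" needs to be true, which holds.
As a knave, Kira's statement "Omar and I are not the same type" should be False; it is.
Orin is a knight; "if I am a knight then Zora is a knave" is true, as required.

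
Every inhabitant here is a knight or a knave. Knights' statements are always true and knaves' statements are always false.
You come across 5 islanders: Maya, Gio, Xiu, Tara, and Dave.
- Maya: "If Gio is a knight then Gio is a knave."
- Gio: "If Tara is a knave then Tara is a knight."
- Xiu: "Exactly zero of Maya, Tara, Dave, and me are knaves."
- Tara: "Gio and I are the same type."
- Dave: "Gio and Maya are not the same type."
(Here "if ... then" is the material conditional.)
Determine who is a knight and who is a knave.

Suppose Maya is a knight. Then Maya's statement "if Gio is a knight then Gio is a knave" would have to be true. Checking the 16 ways to assign the others, none is consistent with every speaker.
(For instance, with Gio=knight, Xiu=knave, Tara=knight, Dave=knight, Maya's claim "if Gio is a knight then Gio is a knave" comes out false where it would need to be true.)
So Maya must be a knave, making "if Gio is a knight then Gio is a knave" false. Taking Maya=knave, Gio=knight, Xiu=knave, Tara=knight, Dave=knight, each remaining statement checks out:
  Gio (knight): "if Tara is a knave then Tara is a knight" — true. ✓
  Xiu (knave): "exactly zero of Maya, Tara, Dave, and me are knaves" — false. ✓
  Tara (knight): "Gio and I are the same type" — true. ✓
  Dave (knight): "Gio and Maya are not the same type" — true. ✓
This is the unique consistent assignment.

Knights: Gio, Tara, and Dave. Knaves: Maya and Xiu.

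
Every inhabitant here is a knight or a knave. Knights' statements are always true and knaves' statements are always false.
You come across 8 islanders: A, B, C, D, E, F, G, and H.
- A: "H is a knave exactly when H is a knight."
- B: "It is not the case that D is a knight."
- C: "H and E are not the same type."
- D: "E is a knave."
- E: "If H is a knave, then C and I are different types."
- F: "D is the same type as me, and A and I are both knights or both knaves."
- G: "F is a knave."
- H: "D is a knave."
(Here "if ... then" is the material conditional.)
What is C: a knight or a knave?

C is a knave.

Consistent assignments: {A=knave, B=knave, C=knave, D=knight, E=knave, F=knave, G=knight, H=knave}
In every consistent assignment, C is a knave.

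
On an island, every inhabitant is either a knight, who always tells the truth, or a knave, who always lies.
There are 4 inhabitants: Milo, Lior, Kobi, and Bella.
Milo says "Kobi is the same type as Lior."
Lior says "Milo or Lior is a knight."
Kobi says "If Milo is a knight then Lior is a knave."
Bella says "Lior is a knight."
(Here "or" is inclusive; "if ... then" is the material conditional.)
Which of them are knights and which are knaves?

Milo is a knave; "Kobi is the same type as Lior" is false, as required.
Lior is a knave, so "Milo or Lior is a knight" must be false — and it is.
As a knight, Kobi's statement "if Milo is a knight then Lior is a knave" should be true; it is.
Bella is a knave, so "Lior is a knight" must be false — and it is.

Milo is a knave, Lior is a knave, Kobi is a knight, and Bella is a knave.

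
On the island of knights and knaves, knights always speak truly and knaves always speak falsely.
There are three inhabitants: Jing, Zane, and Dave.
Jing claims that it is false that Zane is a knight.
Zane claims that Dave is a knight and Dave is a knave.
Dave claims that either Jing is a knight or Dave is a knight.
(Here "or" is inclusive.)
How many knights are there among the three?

The unique consistent assignment is Jing=knight, Zane=knave, Dave=knight.
That has 2 knights.

2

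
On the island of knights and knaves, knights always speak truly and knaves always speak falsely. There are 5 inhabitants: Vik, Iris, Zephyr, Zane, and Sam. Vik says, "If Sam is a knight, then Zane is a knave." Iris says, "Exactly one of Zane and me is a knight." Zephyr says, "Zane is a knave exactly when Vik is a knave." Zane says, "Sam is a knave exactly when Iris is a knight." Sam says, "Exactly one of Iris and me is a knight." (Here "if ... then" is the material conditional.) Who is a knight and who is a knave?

Vik is a knight, Iris is a knave, Zephyr is a knave, Zane is a knave, and Sam is a knave.

Suppose Vik is a knave. Then Vik's statement "if Sam is a knight, then Zane is a knave" would have to be false. Checking the 16 ways to assign the others, none is consistent with every speaker.
(For instance, with Iris=knave, Zephyr=knave, Zane=knave, Sam=knave, Vik's claim "if Sam is a knight, then Zane is a knave" comes out true where it would need to be false.)
So Vik must be a knight, making "if Sam is a knight, then Zane is a knave" true. Taking Vik=knight, Iris=knave, Zephyr=knave, Zane=knave, Sam=knave, each remaining statement checks out:
  Iris (knave): "exactly one of Zane and me is a knight" — false. ✓
  Zephyr (knave): "Zane is a knave exactly when Vik is a knave" — false. ✓
  Zane (knave): "Sam is a knave exactly when Iris is a knight" — false. ✓
  Sam (knave): "exactly one of Iris and me is a knight" — false. ✓
This is the unique consistent assignment.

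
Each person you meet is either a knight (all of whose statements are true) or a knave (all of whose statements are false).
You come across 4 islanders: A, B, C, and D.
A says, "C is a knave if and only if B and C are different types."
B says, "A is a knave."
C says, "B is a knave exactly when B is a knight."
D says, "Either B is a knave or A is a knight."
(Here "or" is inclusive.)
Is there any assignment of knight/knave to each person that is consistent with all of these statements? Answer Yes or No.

No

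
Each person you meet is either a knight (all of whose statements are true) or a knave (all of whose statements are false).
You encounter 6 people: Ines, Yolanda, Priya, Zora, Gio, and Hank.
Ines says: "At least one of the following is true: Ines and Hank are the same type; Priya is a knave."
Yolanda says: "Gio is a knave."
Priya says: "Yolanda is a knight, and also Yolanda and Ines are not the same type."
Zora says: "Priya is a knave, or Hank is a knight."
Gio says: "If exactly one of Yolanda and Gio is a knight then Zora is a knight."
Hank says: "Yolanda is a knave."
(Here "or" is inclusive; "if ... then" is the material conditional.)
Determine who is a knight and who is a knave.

Ines is a knight, Yolanda is a knave, Priya is a knave, Zora is a knight, Gio is a knight, and Hank is a knight.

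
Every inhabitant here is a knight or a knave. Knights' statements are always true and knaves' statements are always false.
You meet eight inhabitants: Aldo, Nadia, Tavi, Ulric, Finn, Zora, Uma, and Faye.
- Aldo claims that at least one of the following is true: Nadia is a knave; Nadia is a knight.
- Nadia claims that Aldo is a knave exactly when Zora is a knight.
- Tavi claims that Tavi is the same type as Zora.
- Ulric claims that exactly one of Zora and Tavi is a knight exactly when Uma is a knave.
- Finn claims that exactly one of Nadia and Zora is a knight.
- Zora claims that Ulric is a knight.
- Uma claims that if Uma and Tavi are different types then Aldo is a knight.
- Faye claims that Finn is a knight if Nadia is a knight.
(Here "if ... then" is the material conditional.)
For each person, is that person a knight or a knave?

Aldo is a knight, Nadia is a knave, Tavi is a knight, Ulric is a knight, Finn is a knight, Zora is a knight, Uma is a knight, and Faye is a knight.

Aldo is a knight, so "at least one of the following is true: Nadia is a knave; Nadia is a knight" must be true — and it is.
Nadia is a knave; "Aldo is a knave exactly when Zora is a knight" is False, as required.
Tavi is a knight, and the claim "Tavi is the same type as Zora" is indeed true.
Ulric (knight): "exactly one of Zora and Tavi is a knight exactly when Uma is a knave" — true. ✓
Since Finn is a knight, "exactly one of Nadia and Zora is a knight" needs to be true, which holds.
Zora is a knight; "Ulric is a knight" is true, as required.
Since Uma is a knight, "if Uma and Tavi are different types then Aldo is a knight" needs to be true, which holds.
As a knight, Faye's statement "Finn is a knight if Nadia is a knight" should be true; it is.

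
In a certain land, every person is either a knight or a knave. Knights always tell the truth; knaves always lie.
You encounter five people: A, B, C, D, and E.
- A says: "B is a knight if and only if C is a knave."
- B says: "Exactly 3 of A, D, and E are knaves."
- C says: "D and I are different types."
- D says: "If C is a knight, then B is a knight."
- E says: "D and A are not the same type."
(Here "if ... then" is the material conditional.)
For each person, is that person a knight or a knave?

A is a knight; "B is a knight if and only if C is a knave" is True, as required.
B (knave): "exactly 3 of A, D, and E are knaves" — false. ✓
As a knight, C's statement "D and I are different types" should be True; it is.
D is a knave, so "if C is a knight, then B is a knight" must be false — and it is.
E is a knight; "D and A are not the same type" is True, as required.

Knights: A, C, and E. Knaves: B and D.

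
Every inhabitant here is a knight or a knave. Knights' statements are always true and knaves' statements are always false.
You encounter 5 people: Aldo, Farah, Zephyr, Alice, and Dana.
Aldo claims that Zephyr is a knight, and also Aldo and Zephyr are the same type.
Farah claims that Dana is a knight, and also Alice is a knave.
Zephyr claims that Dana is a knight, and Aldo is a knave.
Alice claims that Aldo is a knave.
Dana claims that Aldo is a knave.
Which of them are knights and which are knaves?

Knights: Zephyr, Alice, and Dana. Knaves: Aldo and Farah.

Suppose Aldo is a knight. Then Aldo's statement "Zephyr is a knight, and also Aldo and Zephyr are the same type" would have to be true. Checking the 16 ways to assign the others, none is consistent with every speaker.
(For instance, with Farah=knave, Zephyr=knight, Alice=knight, Dana=knight, Zephyr's claim "Dana is a knight, and Aldo is a knave" comes out false where it would need to be true.)
So Aldo must be a knave, making "Zephyr is a knight, and also Aldo and Zephyr are the same type" false. Taking Aldo=knave, Farah=knave, Zephyr=knight, Alice=knight, Dana=knight, each remaining statement checks out:
  Farah (knave): "Dana is a knight, and also Alice is a knave" — false. ✓
  Zephyr (knight): "Dana is a knight, and Aldo is a knave" — true. ✓
  Alice (knight): "Aldo is a knave" — true. ✓
  Dana (knight): "Aldo is a knave" — true. ✓
This is the unique consistent assignment.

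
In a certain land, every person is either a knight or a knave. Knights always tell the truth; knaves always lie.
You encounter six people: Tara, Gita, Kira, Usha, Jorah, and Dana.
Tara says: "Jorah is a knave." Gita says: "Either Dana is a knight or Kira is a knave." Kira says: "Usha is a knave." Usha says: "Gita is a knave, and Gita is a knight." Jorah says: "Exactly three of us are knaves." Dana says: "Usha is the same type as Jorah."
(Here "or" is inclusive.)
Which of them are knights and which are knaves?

Tara is a knight, Gita is a knight, Kira is a knight, Usha is a knave, Jorah is a knave, and Dana is a knight.

As a knight, Tara's statement "Jorah is a knave" should be True; it is.
Since Gita is a knight, "either Dana is a knight or Kira is a knave" needs to be True, which holds.
As a knight, Kira's statement "Usha is a knave" should be True; it is.
Usha is a knave, so "Gita is a knave, and Gita is a knight" must be false — and it is.
Jorah is a knave, so "exactly three of us are knaves" must be false — and it is.
Dana (knight): "Usha is the same type as Jorah" — True. ✓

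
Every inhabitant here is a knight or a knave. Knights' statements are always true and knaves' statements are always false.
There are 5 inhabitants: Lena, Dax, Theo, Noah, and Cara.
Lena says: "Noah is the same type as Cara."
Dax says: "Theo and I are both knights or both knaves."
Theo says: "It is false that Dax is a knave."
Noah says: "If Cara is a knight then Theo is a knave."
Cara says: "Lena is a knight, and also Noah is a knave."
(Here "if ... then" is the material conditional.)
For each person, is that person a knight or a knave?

Knights: Dax, Theo, and Noah. Knaves: Lena and Cara.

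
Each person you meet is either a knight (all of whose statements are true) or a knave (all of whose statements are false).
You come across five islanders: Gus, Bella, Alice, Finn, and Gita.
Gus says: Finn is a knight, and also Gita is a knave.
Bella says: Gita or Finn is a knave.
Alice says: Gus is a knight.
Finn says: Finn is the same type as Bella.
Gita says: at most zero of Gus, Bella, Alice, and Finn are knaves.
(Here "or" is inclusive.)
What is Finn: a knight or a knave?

Finn is a knave.

Consistent assignments: {Gus=knave, Bella=knight, Alice=knave, Finn=knave, Gita=knave}
In every consistent assignment, Finn is a knave.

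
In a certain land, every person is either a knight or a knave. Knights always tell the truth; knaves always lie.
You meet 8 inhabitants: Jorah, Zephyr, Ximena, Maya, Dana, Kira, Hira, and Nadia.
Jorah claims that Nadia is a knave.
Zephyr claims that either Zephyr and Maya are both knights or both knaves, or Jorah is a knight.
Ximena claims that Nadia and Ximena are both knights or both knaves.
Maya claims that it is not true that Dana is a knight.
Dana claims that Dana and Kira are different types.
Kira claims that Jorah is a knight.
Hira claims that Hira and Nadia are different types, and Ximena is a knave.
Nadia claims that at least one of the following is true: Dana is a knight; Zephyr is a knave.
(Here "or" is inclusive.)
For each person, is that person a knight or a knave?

Jorah is a knave, Zephyr is a knave, Ximena is a knight, Maya is a knight, Dana is a knave, Kira is a knave, Hira is a knave, and Nadia is a knight.

Jorah (knave): "Nadia is a knave" — false. ✓
As a knave, Zephyr's statement "either Zephyr and Maya are both knights or both knaves, or Jorah is a knight" should be false; it is.
As a knight, Ximena's statement "Nadia and Ximena are both knights or both knaves" should be true; it is.
Maya is a knight, and the claim "it is not true that Dana is a knight" is indeed true.
As a knave, Dana's statement "Dana and Kira are different types" should be false; it is.
As a knave, Kira's statement "Jorah is a knight" should be false; it is.
Since Hira is a knave, "Hira and Nadia are different types, and Ximena is a knave" needs to be false, which holds.
Nadia is a knight, so "at least one of the following is true: Dana is a knight; Zephyr is a knave" must be true — and it is.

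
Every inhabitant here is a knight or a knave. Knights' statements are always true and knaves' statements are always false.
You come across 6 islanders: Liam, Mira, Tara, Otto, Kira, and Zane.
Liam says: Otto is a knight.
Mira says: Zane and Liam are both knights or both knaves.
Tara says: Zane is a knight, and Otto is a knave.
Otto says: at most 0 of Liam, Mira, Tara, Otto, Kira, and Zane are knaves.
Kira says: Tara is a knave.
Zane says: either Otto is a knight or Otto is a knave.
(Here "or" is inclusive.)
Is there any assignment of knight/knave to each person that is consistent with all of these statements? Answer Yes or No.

One consistent assignment: Liam=knave, Mira=knave, Tara=knight, Otto=knave, Kira=knave, Zane=knight.

Yes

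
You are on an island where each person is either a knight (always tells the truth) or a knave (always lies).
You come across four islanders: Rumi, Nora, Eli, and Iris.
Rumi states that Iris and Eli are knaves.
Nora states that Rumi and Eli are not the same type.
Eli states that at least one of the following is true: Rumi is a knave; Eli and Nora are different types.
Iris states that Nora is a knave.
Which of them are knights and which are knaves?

Rumi is a knave, Nora is a knight, Eli is a knight, and Iris is a knave.

Suppose Rumi is a knight. Then Rumi's statement "Iris and Eli are knaves" would have to be true. Checking the 8 ways to assign the others, none is consistent with every speaker.
(For instance, with Nora=knight, Eli=knight, Iris=knave, Rumi's claim "Iris and Eli are knaves" comes out false where it would need to be true.)
So Rumi must be a knave, making "Iris and Eli are knaves" false. Taking Rumi=knave, Nora=knight, Eli=knight, Iris=knave, each remaining statement checks out:
  Nora (knight): "Rumi and Eli are not the same type" — true. ✓
  Eli (knight): "at least one of the following is true: Rumi is a knave; Eli and Nora are different types" — true. ✓
  Iris (knave): "Nora is a knave" — false. ✓
This is the unique consistent assignment.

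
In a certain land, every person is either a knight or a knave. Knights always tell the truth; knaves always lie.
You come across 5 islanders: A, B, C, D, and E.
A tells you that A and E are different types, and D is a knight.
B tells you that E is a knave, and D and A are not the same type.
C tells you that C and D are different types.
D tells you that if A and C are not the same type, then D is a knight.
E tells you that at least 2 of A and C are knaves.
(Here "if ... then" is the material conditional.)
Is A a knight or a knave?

Consistent assignments: {A=knave, B=knave, C=knight, D=knave, E=knave}
In every consistent assignment, A is a knave.

A is a knave.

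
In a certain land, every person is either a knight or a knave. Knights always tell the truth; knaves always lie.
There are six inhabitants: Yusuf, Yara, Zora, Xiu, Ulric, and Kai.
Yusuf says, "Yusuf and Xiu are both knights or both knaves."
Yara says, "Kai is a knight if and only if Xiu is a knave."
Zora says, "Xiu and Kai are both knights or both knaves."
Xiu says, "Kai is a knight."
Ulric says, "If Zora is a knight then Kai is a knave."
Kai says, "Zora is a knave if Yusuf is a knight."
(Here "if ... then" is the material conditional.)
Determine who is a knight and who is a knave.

Yusuf is a knave, Yara is a knave, Zora is a knight, Xiu is a knight, Ulric is a knave, and Kai is a knight.

Since Yusuf is a knave, "Yusuf and Xiu are both knights or both knaves" needs to be false, which holds.
Yara is a knave, and the claim "Kai is a knight if and only if Xiu is a knave" is indeed false.
Since Zora is a knight, "Xiu and Kai are both knights or both knaves" needs to be True, which holds.
Xiu is a knight, and the claim "Kai is a knight" is indeed True.
Ulric is a knave; "if Zora is a knight then Kai is a knave" is false, as required.
Kai is a knight, so "Zora is a knave if Yusuf is a knight" must be True — and it is.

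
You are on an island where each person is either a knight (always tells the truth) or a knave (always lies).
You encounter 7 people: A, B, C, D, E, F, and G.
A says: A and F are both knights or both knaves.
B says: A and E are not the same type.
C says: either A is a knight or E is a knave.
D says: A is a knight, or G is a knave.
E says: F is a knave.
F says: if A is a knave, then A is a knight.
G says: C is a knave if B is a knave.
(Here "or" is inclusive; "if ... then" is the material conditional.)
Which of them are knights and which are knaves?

A is a knight, B is a knight, C is a knight, D is a knight, E is a knave, F is a knight, and G is a knight.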